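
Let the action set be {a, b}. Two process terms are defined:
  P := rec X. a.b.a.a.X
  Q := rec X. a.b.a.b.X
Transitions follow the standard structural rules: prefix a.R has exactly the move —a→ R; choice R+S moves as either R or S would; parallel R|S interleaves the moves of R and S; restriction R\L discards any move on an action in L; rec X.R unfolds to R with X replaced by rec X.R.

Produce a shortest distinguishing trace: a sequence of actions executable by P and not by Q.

P's transition system — 4 states:
  m0 = rec X. a.b.a.a.X ⊢ =a=> m1
  m1 = b.a.a.(rec X. a.b.a.a.X) ⊢ =b=> m2
  m2 = a.a.(rec X. a.b.a.a.X) ⊢ =a=> m3
  m3 = a.(rec X. a.b.a.a.X) ⊢ =a=> m0
Q's transition system — 4 states:
  n0 = rec X. a.b.a.b.X ⊢ =a=> n1
  n1 = b.a.b.(rec X. a.b.a.b.X) ⊢ =b=> n2
  n2 = a.b.(rec X. a.b.a.b.X) ⊢ =a=> n3
  n3 = b.(rec X. a.b.a.b.X) ⊢ =b=> n0
Run σ = ⟨abaa⟩ on P: start {m0}
  [1] a ⇒ {m1}
  [2] b ⇒ {m2}
  [3] a ⇒ {m3}
  [4] a ⇒ {m0}
  ✓ P
Run σ = ⟨abaa⟩ on Q: start {n0}
  [1] a ⇒ {n1}
  [2] b ⇒ {n2}
  [3] a ⇒ {n3}
  [4] a ⇒ no successor for Q

abaa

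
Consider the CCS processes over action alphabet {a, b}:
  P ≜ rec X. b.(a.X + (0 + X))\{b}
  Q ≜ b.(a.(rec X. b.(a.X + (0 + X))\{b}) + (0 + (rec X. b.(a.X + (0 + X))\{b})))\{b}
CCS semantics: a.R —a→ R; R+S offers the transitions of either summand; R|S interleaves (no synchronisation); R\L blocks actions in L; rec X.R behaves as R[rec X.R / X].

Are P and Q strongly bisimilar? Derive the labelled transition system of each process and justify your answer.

P's transition system — 3 states:
  m0 = rec X. b.(a.X + (0 + X))\{b} → -b-> m1
  m1 = (a.(rec X. b.(a.X + (0 + X))\{b}) + (0 + (rec X. b.(a.X + (0 + X))\{b})))\{b} → -a-> m2
  m2 = (rec X. b.(a.X + (0 + X))\{b})\{b} → (no moves)
Q's transition system — 3 states:
  n0 = b.(a.(rec X. b.(a.X + (0 + X))\{b}) + (0 + (rec X. b.(a.X + (0 + X))\{b})))\{b} → -b-> n1
  n1 = (a.(rec X. b.(a.X + (0 + X))\{b}) + (0 + (rec X. b.(a.X + (0 + X))\{b})))\{b} → -a-> n2
  n2 = (rec X. b.(a.X + (0 + X))\{b})\{b} → (no moves)
Partition-refinement fixed point:
  B0 = {m0, n0}
  B1 = {m1, n1}
  B2 = {m2, n2}
m0 ∈ B0, n0 ∈ B0 → same block

bisimilar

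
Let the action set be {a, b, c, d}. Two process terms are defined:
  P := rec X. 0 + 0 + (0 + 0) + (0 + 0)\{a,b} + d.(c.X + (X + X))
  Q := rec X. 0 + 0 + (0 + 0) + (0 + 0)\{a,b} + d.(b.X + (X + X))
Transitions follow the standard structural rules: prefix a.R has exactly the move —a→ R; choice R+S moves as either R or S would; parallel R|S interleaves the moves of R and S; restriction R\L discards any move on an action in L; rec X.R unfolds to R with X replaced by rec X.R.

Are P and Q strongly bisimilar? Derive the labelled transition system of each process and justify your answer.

LTS(P): 2 reachable states
  s0 = rec X. 0 + 0 + (0 + 0) + (0 + 0)\{a,b} + d.(c.X + (X + X)) ⊢ ··d··> s1
  s1 = c.(rec X. 0 + 0 + (0 + 0) + (0 + 0)\{a,b} + d.(c.X + (X + X))) + ((rec X. 0 + 0 + (0 + 0) + (0 + 0)\{a,b} + d.(c.X + (X + X))) + (rec X. 0 + 0 + (0 + 0) + (0 + 0)\{a,b} + d.(c.X + (X + X)))) ⊢ ··c··> s0, ··d··> s1
LTS(Q): 2 reachable states
  t0 = rec X. 0 + 0 + (0 + 0) + (0 + 0)\{a,b} + d.(b.X + (X + X)) ⊢ ··d··> t1
  t1 = b.(rec X. 0 + 0 + (0 + 0) + (0 + 0)\{a,b} + d.(b.X + (X + X))) + ((rec X. 0 + 0 + (0 + 0) + (0 + 0)\{a,b} + d.(b.X + (X + X))) + (rec X. 0 + 0 + (0 + 0) + (0 + 0)\{a,b} + d.(b.X + (X + X)))) ⊢ ··b··> t0, ··d··> t1
Bisimilarity quotient blocks:
  B0 = {s0}
  B1 = {s1}
  B2 = {t0}
  B3 = {t1}
s0 ∈ B0, t0 ∈ B2 → different blocks

not bisimilar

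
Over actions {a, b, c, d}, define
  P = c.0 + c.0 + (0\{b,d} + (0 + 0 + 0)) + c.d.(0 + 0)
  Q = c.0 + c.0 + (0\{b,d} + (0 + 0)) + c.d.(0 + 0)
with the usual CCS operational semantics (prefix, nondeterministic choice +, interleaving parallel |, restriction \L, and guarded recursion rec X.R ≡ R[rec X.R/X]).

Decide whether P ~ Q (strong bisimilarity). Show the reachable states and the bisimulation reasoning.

bisimilar

Reachable graph of P (4 states):
  u0 = c.0 + c.0 + (0\{b,d} + (0 + 0 + 0)) + c.d.(0 + 0) → -c-> u1, -c-> u2
  u1 = 0 → ·
  u2 = d.(0 + 0) → -d-> u3
  u3 = 0 + 0 → ·
Reachable graph of Q (4 states):
  v0 = c.0 + c.0 + (0\{b,d} + (0 + 0)) + c.d.(0 + 0) → -c-> v1, -c-> v2
  v1 = 0 → ·
  v2 = d.(0 + 0) → -d-> v3
  v3 = 0 + 0 → ·
Bisimilarity quotient blocks:
  B0 = {u0, v0}
  B1 = {u2, v2}
  B2 = {u1, u3, v1, v3}
u0 ∈ B0, v0 ∈ B0 → same block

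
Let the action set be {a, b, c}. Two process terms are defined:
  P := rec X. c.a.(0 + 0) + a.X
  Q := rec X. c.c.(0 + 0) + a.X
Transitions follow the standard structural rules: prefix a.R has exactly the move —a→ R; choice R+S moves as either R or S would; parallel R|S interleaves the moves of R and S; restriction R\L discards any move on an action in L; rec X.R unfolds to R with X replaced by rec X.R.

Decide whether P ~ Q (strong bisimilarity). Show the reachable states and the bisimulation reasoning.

not bisimilar

Reachable graph of P (3 states):
  s0 = rec X. c.a.(0 + 0) + a.X → --a--▸ s0, --c--▸ s1
  s1 = a.(0 + 0) → --a--▸ s2
  s2 = 0 + 0 → deadlocked
Reachable graph of Q (3 states):
  t0 = rec X. c.c.(0 + 0) + a.X → --a--▸ t0, --c--▸ t1
  t1 = c.(0 + 0) → --c--▸ t2
  t2 = 0 + 0 → deadlocked
Bisimilarity quotient blocks:
  B0 = {s0}
  B1 = {s1}
  B2 = {s2, t2}
  B3 = {t0}
  B4 = {t1}
s0 ∈ B0, t0 ∈ B3 → different blocks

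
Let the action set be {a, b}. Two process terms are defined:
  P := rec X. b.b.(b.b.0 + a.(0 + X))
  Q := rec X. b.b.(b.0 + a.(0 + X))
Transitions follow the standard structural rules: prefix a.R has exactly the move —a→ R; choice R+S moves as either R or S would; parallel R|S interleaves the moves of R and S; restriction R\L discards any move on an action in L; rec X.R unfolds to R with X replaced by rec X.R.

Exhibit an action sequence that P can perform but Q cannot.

bbbb

P's transition system — 6 states:
  m0 = rec X. b.b.(b.b.0 + a.(0 + X)) → =b=> m1
  m1 = b.(b.b.0 + a.(0 + (rec X. b.b.(b.b.0 + a.(0 + X))))) → =b=> m2
  m2 = b.b.0 + a.(0 + (rec X. b.b.(b.b.0 + a.(0 + X)))) → =a=> m3, =b=> m4
  m3 = 0 + (rec X. b.b.(b.b.0 + a.(0 + X))) → =b=> m1
  m4 = b.0 → =b=> m5
  m5 = 0 → stopped
Q's transition system — 5 states:
  n0 = rec X. b.b.(b.0 + a.(0 + X)) → =b=> n1
  n1 = b.(b.0 + a.(0 + (rec X. b.b.(b.0 + a.(0 + X))))) → =b=> n2
  n2 = b.0 + a.(0 + (rec X. b.b.(b.0 + a.(0 + X)))) → =a=> n3, =b=> n4
  n3 = 0 + (rec X. b.b.(b.0 + a.(0 + X))) → =b=> n1
  n4 = 0 → stopped
Executing bbbb from P (initial set {m0}):
  after b @ step 1: {m1}
  after b @ step 2: {m2}
  after b @ step 3: {m4}
  after b @ step 4: {m5}
  ✓ P
Executing bbbb from Q (initial set {n0}):
  after b @ step 1: {n1}
  after b @ step 2: {n2}
  after b @ step 3: {n4}
  after b @ step 4: ∅  — Q cannot continue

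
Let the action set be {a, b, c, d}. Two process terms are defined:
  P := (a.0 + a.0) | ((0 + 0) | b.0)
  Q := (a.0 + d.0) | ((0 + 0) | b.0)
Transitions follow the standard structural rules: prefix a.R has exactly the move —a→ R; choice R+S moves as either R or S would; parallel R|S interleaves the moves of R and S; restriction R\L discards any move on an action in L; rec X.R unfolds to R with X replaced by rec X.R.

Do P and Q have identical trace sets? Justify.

P's transition system — 4 states:
  m0 = (a.0 + a.0) | ((0 + 0) | b.0) | -a-> m1, -b-> m2
  m1 = 0 | ((0 + 0) | b.0) | -b-> m3
  m2 = (a.0 + a.0) | ((0 + 0) | 0) | -a-> m3
  m3 = 0 | ((0 + 0) | 0) | ∅
Q's transition system — 4 states:
  n0 = (a.0 + d.0) | ((0 + 0) | b.0) | -a-> n1, -b-> n2, -d-> n1
  n1 = 0 | ((0 + 0) | b.0) | -b-> n3
  n2 = (a.0 + d.0) | ((0 + 0) | 0) | -a-> n3, -d-> n3
  n3 = 0 | ((0 + 0) | 0) | ∅
Run σ = ⟨d⟩ on Q: start {n0}
  step 1 (d): {n1}
  ✓ Q
Run σ = ⟨d⟩ on P: start {m0}
  step 1 (d): ∅ (P stuck)

traces(P) ≠ traces(Q) — witness ⟨d⟩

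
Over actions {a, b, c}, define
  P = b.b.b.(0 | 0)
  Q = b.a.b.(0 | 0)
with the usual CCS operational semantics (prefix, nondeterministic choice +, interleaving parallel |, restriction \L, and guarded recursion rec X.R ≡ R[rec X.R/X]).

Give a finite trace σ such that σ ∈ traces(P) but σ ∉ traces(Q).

Reachable graph of P (4 states):
  s0 = b.b.b.(0 | 0) has moves =b=> s1
  s1 = b.b.(0 | 0) has moves =b=> s2
  s2 = b.(0 | 0) has moves =b=> s3
  s3 = 0 | 0 has moves (no moves)
Reachable graph of Q (4 states):
  t0 = b.a.b.(0 | 0) has moves =b=> t1
  t1 = a.b.(0 | 0) has moves =a=> t2
  t2 = b.(0 | 0) has moves =b=> t3
  t3 = 0 | 0 has moves (no moves)
Run σ = ⟨bb⟩ on P: start {s0}
  [1] b ⇒ {s1}
  [2] b ⇒ {s2}
  P completes σ.
Run σ = ⟨bb⟩ on Q: start {t0}
  [1] b ⇒ {t1}
  [2] b ⇒ ∅  — Q cannot continue

bb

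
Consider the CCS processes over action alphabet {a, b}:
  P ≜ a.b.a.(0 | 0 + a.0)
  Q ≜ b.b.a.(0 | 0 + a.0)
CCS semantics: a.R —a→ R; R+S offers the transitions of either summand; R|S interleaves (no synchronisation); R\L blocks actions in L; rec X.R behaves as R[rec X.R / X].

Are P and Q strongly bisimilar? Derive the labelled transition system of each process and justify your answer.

P's transition system — 5 states:
  p0 = a.b.a.(0 | 0 + a.0) has moves —a→ p1
  p1 = b.a.(0 | 0 + a.0) has moves —b→ p2
  p2 = a.(0 | 0 + a.0) has moves —a→ p3
  p3 = 0 | 0 + a.0 has moves —a→ p4
  p4 = 0 has moves deadlocked
Q's transition system — 5 states:
  q0 = b.b.a.(0 | 0 + a.0) has moves —b→ q1
  q1 = b.a.(0 | 0 + a.0) has moves —b→ q2
  q2 = a.(0 | 0 + a.0) has moves —a→ q3
  q3 = 0 | 0 + a.0 has moves —a→ q4
  q4 = 0 has moves deadlocked
Partition-refinement fixed point:
  B0 = {p0}
  B1 = {p1, q1}
  B2 = {p2, q2}
  B3 = {p3, q3}
  B4 = {p4, q4}
  B5 = {q0}
p0 ∈ B0, q0 ∈ B5 → different blocks

P ≁ Q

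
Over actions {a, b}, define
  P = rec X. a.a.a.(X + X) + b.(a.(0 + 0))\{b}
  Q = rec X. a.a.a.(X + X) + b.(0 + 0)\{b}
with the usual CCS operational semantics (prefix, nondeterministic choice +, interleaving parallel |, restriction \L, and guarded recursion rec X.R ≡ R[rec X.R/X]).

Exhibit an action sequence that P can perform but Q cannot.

ba

LTS(P): 6 reachable states
  m0 = rec X. a.a.a.(X + X) + b.(a.(0 + 0))\{b} → ··a··> m1, ··b··> m2
  m1 = a.a.((rec X. a.a.a.(X + X) + b.(a.(0 + 0))\{b}) + (rec X. a.a.a.(X + X) + b.(a.(0 + 0))\{b})) → ··a··> m3
  m2 = (a.(0 + 0))\{b} → ··a··> m4
  m3 = a.((rec X. a.a.a.(X + X) + b.(a.(0 + 0))\{b}) + (rec X. a.a.a.(X + X) + b.(a.(0 + 0))\{b})) → ··a··> m5
  m4 = (0 + 0)\{b} → deadlocked
  m5 = (rec X. a.a.a.(X + X) + b.(a.(0 + 0))\{b}) + (rec X. a.a.a.(X + X) + b.(a.(0 + 0))\{b}) → ··a··> m1, ··b··> m2
LTS(Q): 5 reachable states
  n0 = rec X. a.a.a.(X + X) + b.(0 + 0)\{b} → ··a··> n1, ··b··> n2
  n1 = a.a.((rec X. a.a.a.(X + X) + b.(0 + 0)\{b}) + (rec X. a.a.a.(X + X) + b.(0 + 0)\{b})) → ··a··> n3
  n2 = (0 + 0)\{b} → deadlocked
  n3 = a.((rec X. a.a.a.(X + X) + b.(0 + 0)\{b}) + (rec X. a.a.a.(X + X) + b.(0 + 0)\{b})) → ··a··> n4
  n4 = (rec X. a.a.a.(X + X) + b.(0 + 0)\{b}) + (rec X. a.a.a.(X + X) + b.(0 + 0)\{b}) → ··a··> n1, ··b··> n2
Executing ba from P (initial set {m0}):
  after b @ step 1: {m2}
  after a @ step 2: {m4}
  — P admits the full trace.
Executing ba from Q (initial set {n0}):
  after b @ step 1: {n2}
  after a @ step 2: ∅  — Q cannot continue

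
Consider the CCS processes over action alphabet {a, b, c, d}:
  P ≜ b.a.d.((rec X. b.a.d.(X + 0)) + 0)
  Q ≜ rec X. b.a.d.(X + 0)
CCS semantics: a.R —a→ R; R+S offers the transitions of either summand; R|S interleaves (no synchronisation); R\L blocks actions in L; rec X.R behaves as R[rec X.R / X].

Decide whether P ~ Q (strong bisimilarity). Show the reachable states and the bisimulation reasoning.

LTS(P): 4 reachable states
  p0 = b.a.d.((rec X. b.a.d.(X + 0)) + 0) | —b→ p1
  p1 = a.d.((rec X. b.a.d.(X + 0)) + 0) | —a→ p2
  p2 = d.((rec X. b.a.d.(X + 0)) + 0) | —d→ p3
  p3 = (rec X. b.a.d.(X + 0)) + 0 | —b→ p1
LTS(Q): 4 reachable states
  q0 = rec X. b.a.d.(X + 0) | —b→ q1
  q1 = a.d.((rec X. b.a.d.(X + 0)) + 0) | —a→ q2
  q2 = d.((rec X. b.a.d.(X + 0)) + 0) | —d→ q3
  q3 = (rec X. b.a.d.(X + 0)) + 0 | —b→ q1
Bisimilarity quotient blocks:
  B0 = {p0, p3, q0, q3}
  B1 = {p1, q1}
  B2 = {p2, q2}
p0 ∈ B0, q0 ∈ B0 → same block

bisimilar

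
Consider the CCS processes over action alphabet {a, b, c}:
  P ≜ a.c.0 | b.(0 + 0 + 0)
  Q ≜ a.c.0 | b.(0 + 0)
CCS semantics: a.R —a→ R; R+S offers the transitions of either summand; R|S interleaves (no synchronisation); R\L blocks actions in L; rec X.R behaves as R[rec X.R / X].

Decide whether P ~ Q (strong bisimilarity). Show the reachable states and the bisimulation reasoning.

LTS(P): 6 reachable states
  s0 = a.c.0 | b.(0 + 0 + 0) ⊢ ··a··> s1, ··b··> s2
  s1 = c.0 | b.(0 + 0 + 0) ⊢ ··b··> s3, ··c··> s4
  s2 = a.c.0 | (0 + 0 + 0) ⊢ ··a··> s3
  s3 = c.0 | (0 + 0 + 0) ⊢ ··c··> s5
  s4 = 0 | b.(0 + 0 + 0) ⊢ ··b··> s5
  s5 = 0 | (0 + 0 + 0) ⊢ stopped
LTS(Q): 6 reachable states
  t0 = a.c.0 | b.(0 + 0) ⊢ ··a··> t1, ··b··> t2
  t1 = c.0 | b.(0 + 0) ⊢ ··b··> t3, ··c··> t4
  t2 = a.c.0 | (0 + 0) ⊢ ··a··> t3
  t3 = c.0 | (0 + 0) ⊢ ··c··> t5
  t4 = 0 | b.(0 + 0) ⊢ ··b··> t5
  t5 = 0 | (0 + 0) ⊢ stopped
Coarsest stable partition (strong bisimilarity classes):
  B0 = {s0, t0}
  B1 = {s1, t1}
  B2 = {s3, t3}
  B3 = {s5, t5}
  B4 = {s4, t4}
  B5 = {s2, t2}
s0 ∈ B0, t0 ∈ B0 → same block

P ~ Q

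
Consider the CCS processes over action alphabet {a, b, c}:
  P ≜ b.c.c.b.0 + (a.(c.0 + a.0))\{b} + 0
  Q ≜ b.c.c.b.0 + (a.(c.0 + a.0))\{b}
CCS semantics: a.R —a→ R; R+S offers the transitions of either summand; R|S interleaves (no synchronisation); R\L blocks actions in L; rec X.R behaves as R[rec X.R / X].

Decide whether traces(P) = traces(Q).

P's transition system — 7 states:
  s0 = b.c.c.b.0 + (a.(c.0 + a.0))\{b} + 0 has moves =a=> s1, =b=> s2
  s1 = (c.0 + a.0)\{b} has moves =a=> s3, =c=> s3
  s2 = c.c.b.0 has moves =c=> s4
  s3 = 0\{b} has moves ·
  s4 = c.b.0 has moves =c=> s5
  s5 = b.0 has moves =b=> s6
  s6 = 0 has moves ·
Q's transition system — 7 states:
  t0 = b.c.c.b.0 + (a.(c.0 + a.0))\{b} has moves =a=> t1, =b=> t2
  t1 = (c.0 + a.0)\{b} has moves =a=> t3, =c=> t3
  t2 = c.c.b.0 has moves =c=> t4
  t3 = 0\{b} has moves ·
  t4 = c.b.0 has moves =c=> t5
  t5 = b.0 has moves =b=> t6
  t6 = 0 has moves ·
Coarsest stable partition (strong bisimilarity classes):
  B0 = {s0, t0}
  B1 = {s1, t1}
  B2 = {s3, s6, t3, t6}
  B3 = {s2, t2}
  B4 = {s4, t4}
  B5 = {s5, t5}
s0 ∈ B0, t0 ∈ B0 → same block
Bisimilar ⇒ trace-equivalent.

traces(P) = traces(Q)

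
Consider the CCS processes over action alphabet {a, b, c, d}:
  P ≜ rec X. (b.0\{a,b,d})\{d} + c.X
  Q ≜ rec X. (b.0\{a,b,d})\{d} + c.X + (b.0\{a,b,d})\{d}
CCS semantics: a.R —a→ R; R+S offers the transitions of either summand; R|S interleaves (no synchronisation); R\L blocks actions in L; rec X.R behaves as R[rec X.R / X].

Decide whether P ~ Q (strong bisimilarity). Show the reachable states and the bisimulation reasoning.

bisimilar

P's transition system — 2 states:
  m0 = rec X. (b.0\{a,b,d})\{d} + c.X :: --b--▸ m1, --c--▸ m0
  m1 = 0\{a,b,d}\{d} :: stopped
Q's transition system — 2 states:
  n0 = rec X. (b.0\{a,b,d})\{d} + c.X + (b.0\{a,b,d})\{d} :: --b--▸ n1, --c--▸ n0
  n1 = 0\{a,b,d}\{d} :: stopped
Bisimilarity quotient blocks:
  B0 = {m0, n0}
  B1 = {m1, n1}
m0 ∈ B0, n0 ∈ B0 → same block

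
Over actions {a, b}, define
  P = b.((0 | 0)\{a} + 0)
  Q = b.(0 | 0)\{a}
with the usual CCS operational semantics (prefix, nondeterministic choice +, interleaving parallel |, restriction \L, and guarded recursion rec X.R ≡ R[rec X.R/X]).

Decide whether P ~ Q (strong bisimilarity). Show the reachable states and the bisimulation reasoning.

YES

LTS(P): 2 reachable states
  s0 = b.((0 | 0)\{a} + 0) ⊢ ··b··> s1
  s1 = (0 | 0)\{a} + 0 ⊢ stopped
LTS(Q): 2 reachable states
  t0 = b.(0 | 0)\{a} ⊢ ··b··> t1
  t1 = (0 | 0)\{a} ⊢ stopped
Coarsest stable partition (strong bisimilarity classes):
  B0 = {s0, t0}
  B1 = {s1, t1}
s0 ∈ B0, t0 ∈ B0 → same block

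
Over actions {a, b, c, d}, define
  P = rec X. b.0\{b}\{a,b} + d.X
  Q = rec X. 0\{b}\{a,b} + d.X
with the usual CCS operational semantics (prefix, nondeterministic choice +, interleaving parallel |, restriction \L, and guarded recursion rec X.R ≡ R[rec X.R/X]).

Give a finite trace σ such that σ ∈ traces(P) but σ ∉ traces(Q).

b

Reachable graph of P (2 states):
  m0 = rec X. b.0\{b}\{a,b} + d.X → —b→ m1, —d→ m0
  m1 = 0\{b}\{a,b} → ∅
Reachable graph of Q (1 states):
  n0 = rec X. 0\{b}\{a,b} + d.X → —d→ n0
Executing b from P (initial set {m0}):
  [1] b ⇒ {m1}
  P completes σ.
Executing b from Q (initial set {n0}):
  [1] b ⇒ no successor for Q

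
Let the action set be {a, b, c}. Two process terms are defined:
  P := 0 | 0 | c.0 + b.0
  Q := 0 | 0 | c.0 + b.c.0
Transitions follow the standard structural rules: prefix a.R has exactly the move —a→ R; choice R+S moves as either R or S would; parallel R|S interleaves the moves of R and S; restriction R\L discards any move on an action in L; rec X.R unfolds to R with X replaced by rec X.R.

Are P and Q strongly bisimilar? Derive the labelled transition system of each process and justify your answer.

NO

Reachable graph of P (3 states):
  u0 = 0 | 0 | c.0 + b.0 :: ··b··> u1, ··c··> u2
  u1 = 0 :: stopped
  u2 = 0 | 0 | 0 :: stopped
Reachable graph of Q (4 states):
  v0 = 0 | 0 | c.0 + b.c.0 :: ··b··> v1, ··c··> v2
  v1 = c.0 :: ··c··> v3
  v2 = 0 | 0 | 0 :: stopped
  v3 = 0 :: stopped
Partition-refinement fixed point:
  B0 = {u0}
  B1 = {u1, u2, v2, v3}
  B2 = {v0}
  B3 = {v1}
u0 ∈ B0, v0 ∈ B2 → different blocks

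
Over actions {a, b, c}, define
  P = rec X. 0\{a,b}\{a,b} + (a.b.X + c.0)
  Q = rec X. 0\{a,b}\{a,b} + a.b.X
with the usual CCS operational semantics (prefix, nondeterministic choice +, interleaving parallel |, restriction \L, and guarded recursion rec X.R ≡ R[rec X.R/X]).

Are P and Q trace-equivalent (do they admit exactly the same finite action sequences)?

Reachable graph of P (3 states):
  p0 = rec X. 0\{a,b}\{a,b} + (a.b.X + c.0) :: ··a··> p1, ··c··> p2
  p1 = b.(rec X. 0\{a,b}\{a,b} + (a.b.X + c.0)) :: ··b··> p0
  p2 = 0 :: deadlocked
Reachable graph of Q (2 states):
  q0 = rec X. 0\{a,b}\{a,b} + a.b.X :: ··a··> q1
  q1 = b.(rec X. 0\{a,b}\{a,b} + a.b.X) :: ··b··> q0
Run σ = ⟨c⟩ on P: start {p0}
  step 1 (c): {p2}
  ✓ P
Run σ = ⟨c⟩ on Q: start {q0}
  step 1 (c): ∅  — Q cannot continue

NO — witness ⟨c⟩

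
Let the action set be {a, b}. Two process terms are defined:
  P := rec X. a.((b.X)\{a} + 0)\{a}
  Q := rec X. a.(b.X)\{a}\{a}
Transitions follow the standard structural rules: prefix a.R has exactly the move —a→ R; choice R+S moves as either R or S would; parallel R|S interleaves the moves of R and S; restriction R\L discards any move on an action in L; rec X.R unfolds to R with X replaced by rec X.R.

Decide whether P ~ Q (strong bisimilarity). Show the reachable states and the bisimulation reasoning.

P ~ Q

LTS(P): 3 reachable states
  s0 = rec X. a.((b.X)\{a} + 0)\{a} ⊢ =a=> s1
  s1 = ((b.(rec X. a.((b.X)\{a} + 0)\{a}))\{a} + 0)\{a} ⊢ =b=> s2
  s2 = (rec X. a.((b.X)\{a} + 0)\{a})\{a}\{a} ⊢ deadlocked
LTS(Q): 3 reachable states
  t0 = rec X. a.(b.X)\{a}\{a} ⊢ =a=> t1
  t1 = (b.(rec X. a.(b.X)\{a}\{a}))\{a}\{a} ⊢ =b=> t2
  t2 = (rec X. a.(b.X)\{a}\{a})\{a}\{a} ⊢ deadlocked
Coarsest stable partition (strong bisimilarity classes):
  B0 = {s0, t0}
  B1 = {s1, t1}
  B2 = {s2, t2}
s0 ∈ B0, t0 ∈ B0 → same block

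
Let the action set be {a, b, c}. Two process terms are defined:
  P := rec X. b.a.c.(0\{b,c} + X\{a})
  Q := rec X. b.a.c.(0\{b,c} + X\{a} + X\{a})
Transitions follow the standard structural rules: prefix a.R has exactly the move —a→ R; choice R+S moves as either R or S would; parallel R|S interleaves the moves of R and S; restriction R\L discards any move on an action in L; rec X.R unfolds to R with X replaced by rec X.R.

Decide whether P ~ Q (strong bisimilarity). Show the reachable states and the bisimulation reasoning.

YES

LTS(P): 5 reachable states
  p0 = rec X. b.a.c.(0\{b,c} + X\{a}) :: --b--▸ p1
  p1 = a.c.(0\{b,c} + (rec X. b.a.c.(0\{b,c} + X\{a}))\{a}) :: --a--▸ p2
  p2 = c.(0\{b,c} + (rec X. b.a.c.(0\{b,c} + X\{a}))\{a}) :: --c--▸ p3
  p3 = 0\{b,c} + (rec X. b.a.c.(0\{b,c} + X\{a}))\{a} :: --b--▸ p4
  p4 = (a.c.(0\{b,c} + (rec X. b.a.c.(0\{b,c} + X\{a}))\{a}))\{a} :: ·
LTS(Q): 5 reachable states
  q0 = rec X. b.a.c.(0\{b,c} + X\{a} + X\{a}) :: --b--▸ q1
  q1 = a.c.(0\{b,c} + (rec X. b.a.c.(0\{b,c} + X\{a} + X\{a}))\{a} + (rec X. b.a.c.(0\{b,c} + X\{a} + X\{a}))\{a}) :: --a--▸ q2
  q2 = c.(0\{b,c} + (rec X. b.a.c.(0\{b,c} + X\{a} + X\{a}))\{a} + (rec X. b.a.c.(0\{b,c} + X\{a} + X\{a}))\{a}) :: --c--▸ q3
  q3 = 0\{b,c} + (rec X. b.a.c.(0\{b,c} + X\{a} + X\{a}))\{a} + (rec X. b.a.c.(0\{b,c} + X\{a} + X\{a}))\{a} :: --b--▸ q4
  q4 = (a.c.(0\{b,c} + (rec X. b.a.c.(0\{b,c} + X\{a} + X\{a}))\{a} + (rec X. b.a.c.(0\{b,c} + X\{a} + X\{a}))\{a}))\{a} :: ·
Bisimilarity quotient blocks:
  B0 = {p0, q0}
  B1 = {p1, q1}
  B2 = {p2, q2}
  B3 = {p3, q3}
  B4 = {p4, q4}
p0 ∈ B0, q0 ∈ B0 → same block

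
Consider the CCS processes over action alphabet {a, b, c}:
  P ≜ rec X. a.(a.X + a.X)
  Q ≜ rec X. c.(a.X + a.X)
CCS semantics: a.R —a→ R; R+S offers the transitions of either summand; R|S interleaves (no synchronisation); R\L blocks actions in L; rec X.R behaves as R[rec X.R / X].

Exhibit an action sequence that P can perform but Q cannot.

LTS(P): 2 reachable states
  s0 = rec X. a.(a.X + a.X) → ··a··> s1
  s1 = a.(rec X. a.(a.X + a.X)) + a.(rec X. a.(a.X + a.X)) → ··a··> s0
LTS(Q): 2 reachable states
  t0 = rec X. c.(a.X + a.X) → ··c··> t1
  t1 = a.(rec X. c.(a.X + a.X)) + a.(rec X. c.(a.X + a.X)) → ··a··> t0
Executing a from P (initial set {s0}):
  [1] a ⇒ {s1}
  — P admits the full trace.
Executing a from Q (initial set {t0}):
  [1] a ⇒ ∅ (Q stuck)

a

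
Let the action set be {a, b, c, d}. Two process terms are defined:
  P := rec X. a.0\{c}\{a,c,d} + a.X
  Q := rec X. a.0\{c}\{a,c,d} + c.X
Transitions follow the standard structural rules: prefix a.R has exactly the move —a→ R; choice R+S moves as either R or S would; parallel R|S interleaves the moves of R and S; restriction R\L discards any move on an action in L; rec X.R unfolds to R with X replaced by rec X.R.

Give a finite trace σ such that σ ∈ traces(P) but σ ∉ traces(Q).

aa

P's transition system — 2 states:
  u0 = rec X. a.0\{c}\{a,c,d} + a.X → =a=> u0, =a=> u1
  u1 = 0\{c}\{a,c,d} → ∅
Q's transition system — 2 states:
  v0 = rec X. a.0\{c}\{a,c,d} + c.X → =a=> v1, =c=> v0
  v1 = 0\{c}\{a,c,d} → ∅
Trace ⟨aa⟩ through P, begin at {u0}:
  step 1 (a): {u0, u1}
  step 2 (a): {u0, u1}
  — P admits the full trace.
Trace ⟨aa⟩ through Q, begin at {v0}:
  step 1 (a): {v1}
  step 2 (a): ∅  — Q cannot continue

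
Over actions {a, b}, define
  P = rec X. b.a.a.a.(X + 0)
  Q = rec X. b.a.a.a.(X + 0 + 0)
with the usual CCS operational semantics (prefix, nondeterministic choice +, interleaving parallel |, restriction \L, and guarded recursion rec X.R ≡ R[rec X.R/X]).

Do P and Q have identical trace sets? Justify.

LTS(P): 5 reachable states
  s0 = rec X. b.a.a.a.(X + 0) :: ··b··> s1
  s1 = a.a.a.((rec X. b.a.a.a.(X + 0)) + 0) :: ··a··> s2
  s2 = a.a.((rec X. b.a.a.a.(X + 0)) + 0) :: ··a··> s3
  s3 = a.((rec X. b.a.a.a.(X + 0)) + 0) :: ··a··> s4
  s4 = (rec X. b.a.a.a.(X + 0)) + 0 :: ··b··> s1
LTS(Q): 5 reachable states
  t0 = rec X. b.a.a.a.(X + 0 + 0) :: ··b··> t1
  t1 = a.a.a.((rec X. b.a.a.a.(X + 0 + 0)) + 0 + 0) :: ··a··> t2
  t2 = a.a.((rec X. b.a.a.a.(X + 0 + 0)) + 0 + 0) :: ··a··> t3
  t3 = a.((rec X. b.a.a.a.(X + 0 + 0)) + 0 + 0) :: ··a··> t4
  t4 = (rec X. b.a.a.a.(X + 0 + 0)) + 0 + 0 :: ··b··> t1
Bisimilarity quotient blocks:
  B0 = {s0, s4, t0, t4}
  B1 = {s1, t1}
  B2 = {s2, t2}
  B3 = {s3, t3}
s0 ∈ B0, t0 ∈ B0 → same block
Bisimilar ⇒ trace-equivalent.

YES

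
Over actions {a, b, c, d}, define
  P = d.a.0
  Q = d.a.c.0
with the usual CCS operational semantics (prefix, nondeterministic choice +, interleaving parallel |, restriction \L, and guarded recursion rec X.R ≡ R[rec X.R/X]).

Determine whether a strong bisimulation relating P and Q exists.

NO

LTS(P): 3 reachable states
  u0 = d.a.0 → -d-> u1
  u1 = a.0 → -a-> u2
  u2 = 0 → ∅
LTS(Q): 4 reachable states
  v0 = d.a.c.0 → -d-> v1
  v1 = a.c.0 → -a-> v2
  v2 = c.0 → -c-> v3
  v3 = 0 → ∅
Partition-refinement fixed point:
  B0 = {u0}
  B1 = {u1}
  B2 = {u2, v3}
  B3 = {v0}
  B4 = {v1}
  B5 = {v2}
u0 ∈ B0, v0 ∈ B3 → different blocks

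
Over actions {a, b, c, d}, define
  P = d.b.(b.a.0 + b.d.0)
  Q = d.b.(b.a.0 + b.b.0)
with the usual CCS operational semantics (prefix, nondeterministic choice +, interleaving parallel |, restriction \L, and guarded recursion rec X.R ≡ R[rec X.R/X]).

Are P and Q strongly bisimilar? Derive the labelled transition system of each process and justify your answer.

NO

Reachable graph of P (6 states):
  m0 = d.b.(b.a.0 + b.d.0) → ··d··> m1
  m1 = b.(b.a.0 + b.d.0) → ··b··> m2
  m2 = b.a.0 + b.d.0 → ··b··> m3, ··b··> m4
  m3 = a.0 → ··a··> m5
  m4 = d.0 → ··d··> m5
  m5 = 0 → deadlocked
Reachable graph of Q (6 states):
  n0 = d.b.(b.a.0 + b.b.0) → ··d··> n1
  n1 = b.(b.a.0 + b.b.0) → ··b··> n2
  n2 = b.a.0 + b.b.0 → ··b··> n3, ··b··> n4
  n3 = a.0 → ··a··> n5
  n4 = b.0 → ··b··> n5
  n5 = 0 → deadlocked
Partition-refinement fixed point:
  B0 = {m0}
  B1 = {m1}
  B2 = {m2}
  B3 = {m3, n3}
  B4 = {m5, n5}
  B5 = {m4}
  B6 = {n0}
  B7 = {n1}
  B8 = {n2}
  B9 = {n4}
m0 ∈ B0, n0 ∈ B6 → different blocks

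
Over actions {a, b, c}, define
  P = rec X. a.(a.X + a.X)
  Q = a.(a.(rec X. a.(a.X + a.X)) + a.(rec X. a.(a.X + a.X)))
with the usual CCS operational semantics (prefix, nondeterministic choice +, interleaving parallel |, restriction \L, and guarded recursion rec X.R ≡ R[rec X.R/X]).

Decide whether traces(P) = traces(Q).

YES

Reachable graph of P (2 states):
  u0 = rec X. a.(a.X + a.X) ⊢ -a-> u1
  u1 = a.(rec X. a.(a.X + a.X)) + a.(rec X. a.(a.X + a.X)) ⊢ -a-> u0
Reachable graph of Q (3 states):
  v0 = a.(a.(rec X. a.(a.X + a.X)) + a.(rec X. a.(a.X + a.X))) ⊢ -a-> v1
  v1 = a.(rec X. a.(a.X + a.X)) + a.(rec X. a.(a.X + a.X)) ⊢ -a-> v2
  v2 = rec X. a.(a.X + a.X) ⊢ -a-> v1
Bisimilarity quotient blocks:
  B0 = {u0, u1, v0, v1, v2}
u0 ∈ B0, v0 ∈ B0 → same block
Bisimilar ⇒ trace-equivalent.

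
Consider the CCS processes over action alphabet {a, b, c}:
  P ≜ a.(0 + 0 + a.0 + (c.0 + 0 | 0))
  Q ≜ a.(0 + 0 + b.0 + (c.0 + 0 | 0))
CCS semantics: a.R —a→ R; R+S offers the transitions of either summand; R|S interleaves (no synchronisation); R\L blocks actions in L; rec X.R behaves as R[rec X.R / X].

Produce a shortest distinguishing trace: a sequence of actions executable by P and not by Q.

P's transition system — 3 states:
  u0 = a.(0 + 0 + a.0 + (c.0 + 0 | 0)) ⊢ ··a··> u1
  u1 = 0 + 0 + a.0 + (c.0 + 0 | 0) ⊢ ··a··> u2, ··c··> u2
  u2 = 0 ⊢ stopped
Q's transition system — 3 states:
  v0 = a.(0 + 0 + b.0 + (c.0 + 0 | 0)) ⊢ ··a··> v1
  v1 = 0 + 0 + b.0 + (c.0 + 0 | 0) ⊢ ··b··> v2, ··c··> v2
  v2 = 0 ⊢ stopped
Trace ⟨aa⟩ through P, begin at {u0}:
  [1] a ⇒ {u1}
  [2] a ⇒ {u2}
  ✓ P
Trace ⟨aa⟩ through Q, begin at {v0}:
  [1] a ⇒ {v1}
  [2] a ⇒ ∅  — Q cannot continue

aa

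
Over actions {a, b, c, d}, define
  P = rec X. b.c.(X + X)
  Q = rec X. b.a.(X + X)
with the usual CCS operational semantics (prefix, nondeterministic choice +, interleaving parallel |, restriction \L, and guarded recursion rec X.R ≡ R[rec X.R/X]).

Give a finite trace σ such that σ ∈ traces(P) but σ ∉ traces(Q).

bc

P's transition system — 3 states:
  u0 = rec X. b.c.(X + X) ⊢ ··b··> u1
  u1 = c.((rec X. b.c.(X + X)) + (rec X. b.c.(X + X))) ⊢ ··c··> u2
  u2 = (rec X. b.c.(X + X)) + (rec X. b.c.(X + X)) ⊢ ··b··> u1
Q's transition system — 3 states:
  v0 = rec X. b.a.(X + X) ⊢ ··b··> v1
  v1 = a.((rec X. b.a.(X + X)) + (rec X. b.a.(X + X))) ⊢ ··a··> v2
  v2 = (rec X. b.a.(X + X)) + (rec X. b.a.(X + X)) ⊢ ··b··> v1
Trace ⟨bc⟩ through P, begin at {u0}:
  [1] b ⇒ {u1}
  [2] c ⇒ {u2}
  ✓ P
Trace ⟨bc⟩ through Q, begin at {v0}:
  [1] b ⇒ {v1}
  [2] c ⇒ ∅ (Q stuck)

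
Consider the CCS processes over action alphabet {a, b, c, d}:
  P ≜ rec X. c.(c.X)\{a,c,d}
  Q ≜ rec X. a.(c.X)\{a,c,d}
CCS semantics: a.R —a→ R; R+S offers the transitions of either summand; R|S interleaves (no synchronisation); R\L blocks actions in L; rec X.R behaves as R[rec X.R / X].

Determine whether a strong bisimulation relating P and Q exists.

P's transition system — 2 states:
  s0 = rec X. c.(c.X)\{a,c,d} | ··c··> s1
  s1 = (c.(rec X. c.(c.X)\{a,c,d}))\{a,c,d} | stopped
Q's transition system — 2 states:
  t0 = rec X. a.(c.X)\{a,c,d} | ··a··> t1
  t1 = (c.(rec X. a.(c.X)\{a,c,d}))\{a,c,d} | stopped
Partition-refinement fixed point:
  B0 = {s0}
  B1 = {s1, t1}
  B2 = {t0}
s0 ∈ B0, t0 ∈ B2 → different blocks

not bisimilar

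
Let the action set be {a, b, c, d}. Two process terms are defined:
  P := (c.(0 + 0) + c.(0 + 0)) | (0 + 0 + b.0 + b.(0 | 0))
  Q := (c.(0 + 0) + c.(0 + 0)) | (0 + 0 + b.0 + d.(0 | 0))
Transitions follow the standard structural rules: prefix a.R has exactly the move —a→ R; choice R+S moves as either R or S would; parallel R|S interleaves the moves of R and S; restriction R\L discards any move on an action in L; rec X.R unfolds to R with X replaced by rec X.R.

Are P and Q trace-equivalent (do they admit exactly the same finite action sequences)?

traces(P) ≠ traces(Q) — witness ⟨d⟩

Reachable graph of P (6 states):
  p0 = (c.(0 + 0) + c.(0 + 0)) | (0 + 0 + b.0 + b.(0 | 0)) ⊢ —b→ p1, —b→ p2, —c→ p3
  p1 = (c.(0 + 0) + c.(0 + 0)) | (0 | 0) ⊢ —c→ p4
  p2 = (c.(0 + 0) + c.(0 + 0)) | 0 ⊢ —c→ p5
  p3 = (0 + 0) | (0 + 0 + b.0 + b.(0 | 0)) ⊢ —b→ p4, —b→ p5
  p4 = (0 + 0) | (0 | 0) ⊢ ∅
  p5 = (0 + 0) | 0 ⊢ ∅
Reachable graph of Q (6 states):
  q0 = (c.(0 + 0) + c.(0 + 0)) | (0 + 0 + b.0 + d.(0 | 0)) ⊢ —b→ q1, —c→ q2, —d→ q3
  q1 = (c.(0 + 0) + c.(0 + 0)) | 0 ⊢ —c→ q4
  q2 = (0 + 0) | (0 + 0 + b.0 + d.(0 | 0)) ⊢ —b→ q4, —d→ q5
  q3 = (c.(0 + 0) + c.(0 + 0)) | (0 | 0) ⊢ —c→ q5
  q4 = (0 + 0) | 0 ⊢ ∅
  q5 = (0 + 0) | (0 | 0) ⊢ ∅
Run σ = ⟨d⟩ on Q: start {q0}
  after d @ step 1: {q3}
  — Q admits the full trace.
Run σ = ⟨d⟩ on P: start {p0}
  after d @ step 1: ∅ (P stuck)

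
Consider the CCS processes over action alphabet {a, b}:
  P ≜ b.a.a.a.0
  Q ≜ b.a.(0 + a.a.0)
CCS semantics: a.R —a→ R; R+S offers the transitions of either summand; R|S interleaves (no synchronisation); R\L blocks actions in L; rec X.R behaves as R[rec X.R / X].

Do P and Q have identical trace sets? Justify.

YES

Reachable graph of P (5 states):
  u0 = b.a.a.a.0 | =b=> u1
  u1 = a.a.a.0 | =a=> u2
  u2 = a.a.0 | =a=> u3
  u3 = a.0 | =a=> u4
  u4 = 0 | deadlocked
Reachable graph of Q (5 states):
  v0 = b.a.(0 + a.a.0) | =b=> v1
  v1 = a.(0 + a.a.0) | =a=> v2
  v2 = 0 + a.a.0 | =a=> v3
  v3 = a.0 | =a=> v4
  v4 = 0 | deadlocked
Bisimilarity quotient blocks:
  B0 = {u0, v0}
  B1 = {u1, v1}
  B2 = {u2, v2}
  B3 = {u3, v3}
  B4 = {u4, v4}
u0 ∈ B0, v0 ∈ B0 → same block
Bisimilar ⇒ trace-equivalent.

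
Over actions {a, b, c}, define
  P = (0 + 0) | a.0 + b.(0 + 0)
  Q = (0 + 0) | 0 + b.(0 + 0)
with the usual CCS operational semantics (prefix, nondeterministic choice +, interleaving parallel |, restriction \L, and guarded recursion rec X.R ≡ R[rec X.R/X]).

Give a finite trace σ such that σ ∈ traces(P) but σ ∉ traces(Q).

a

LTS(P): 3 reachable states
  u0 = (0 + 0) | a.0 + b.(0 + 0) has moves —a→ u1, —b→ u2
  u1 = (0 + 0) | 0 has moves ∅
  u2 = 0 + 0 has moves ∅
LTS(Q): 2 reachable states
  v0 = (0 + 0) | 0 + b.(0 + 0) has moves —b→ v1
  v1 = 0 + 0 has moves ∅
Run σ = ⟨a⟩ on P: start {u0}
  [1] a ⇒ {u1}
  — P admits the full trace.
Run σ = ⟨a⟩ on Q: start {v0}
  [1] a ⇒ no successor for Q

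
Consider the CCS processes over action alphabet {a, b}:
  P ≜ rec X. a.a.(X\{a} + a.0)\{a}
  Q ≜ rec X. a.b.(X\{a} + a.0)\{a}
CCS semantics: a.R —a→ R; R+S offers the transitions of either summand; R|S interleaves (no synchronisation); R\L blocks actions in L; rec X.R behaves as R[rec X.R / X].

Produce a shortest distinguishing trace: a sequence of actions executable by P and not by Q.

aa

Reachable graph of P (3 states):
  m0 = rec X. a.a.(X\{a} + a.0)\{a} :: —a→ m1
  m1 = a.((rec X. a.a.(X\{a} + a.0)\{a})\{a} + a.0)\{a} :: —a→ m2
  m2 = ((rec X. a.a.(X\{a} + a.0)\{a})\{a} + a.0)\{a} :: deadlocked
Reachable graph of Q (3 states):
  n0 = rec X. a.b.(X\{a} + a.0)\{a} :: —a→ n1
  n1 = b.((rec X. a.b.(X\{a} + a.0)\{a})\{a} + a.0)\{a} :: —b→ n2
  n2 = ((rec X. a.b.(X\{a} + a.0)\{a})\{a} + a.0)\{a} :: deadlocked
Executing aa from P (initial set {m0}):
  after a @ step 1: {m1}
  after a @ step 2: {m2}
  ✓ P
Executing aa from Q (initial set {n0}):
  after a @ step 1: {n1}
  after a @ step 2: ∅ (Q stuck)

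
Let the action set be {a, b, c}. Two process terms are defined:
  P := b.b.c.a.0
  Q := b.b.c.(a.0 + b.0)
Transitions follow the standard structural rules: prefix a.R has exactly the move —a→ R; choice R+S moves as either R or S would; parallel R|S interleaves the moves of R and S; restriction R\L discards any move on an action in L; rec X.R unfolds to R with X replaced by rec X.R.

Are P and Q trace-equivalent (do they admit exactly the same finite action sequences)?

traces(P) ≠ traces(Q) — witness ⟨bbcb⟩

Reachable graph of P (5 states):
  s0 = b.b.c.a.0 → —b→ s1
  s1 = b.c.a.0 → —b→ s2
  s2 = c.a.0 → —c→ s3
  s3 = a.0 → —a→ s4
  s4 = 0 → stopped
Reachable graph of Q (5 states):
  t0 = b.b.c.(a.0 + b.0) → —b→ t1
  t1 = b.c.(a.0 + b.0) → —b→ t2
  t2 = c.(a.0 + b.0) → —c→ t3
  t3 = a.0 + b.0 → —a→ t4, —b→ t4
  t4 = 0 → stopped
Executing bbcb from Q (initial set {t0}):
  [1] b ⇒ {t1}
  [2] b ⇒ {t2}
  [3] c ⇒ {t3}
  [4] b ⇒ {t4}
  Q completes σ.
Executing bbcb from P (initial set {s0}):
  [1] b ⇒ {s1}
  [2] b ⇒ {s2}
  [3] c ⇒ {s3}
  [4] b ⇒ ∅ (P stuck)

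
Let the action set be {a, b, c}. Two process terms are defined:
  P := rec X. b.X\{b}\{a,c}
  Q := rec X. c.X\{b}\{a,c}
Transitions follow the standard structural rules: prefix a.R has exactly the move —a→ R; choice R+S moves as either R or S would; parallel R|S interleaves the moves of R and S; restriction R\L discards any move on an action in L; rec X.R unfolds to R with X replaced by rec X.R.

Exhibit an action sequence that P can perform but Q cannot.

Reachable graph of P (2 states):
  m0 = rec X. b.X\{b}\{a,c} ⊢ --b--▸ m1
  m1 = (rec X. b.X\{b}\{a,c})\{b}\{a,c} ⊢ deadlocked
Reachable graph of Q (2 states):
  n0 = rec X. c.X\{b}\{a,c} ⊢ --c--▸ n1
  n1 = (rec X. c.X\{b}\{a,c})\{b}\{a,c} ⊢ deadlocked
Executing b from P (initial set {m0}):
  [1] b ⇒ {m1}
  — P admits the full trace.
Executing b from Q (initial set {n0}):
  [1] b ⇒ ∅ (Q stuck)

b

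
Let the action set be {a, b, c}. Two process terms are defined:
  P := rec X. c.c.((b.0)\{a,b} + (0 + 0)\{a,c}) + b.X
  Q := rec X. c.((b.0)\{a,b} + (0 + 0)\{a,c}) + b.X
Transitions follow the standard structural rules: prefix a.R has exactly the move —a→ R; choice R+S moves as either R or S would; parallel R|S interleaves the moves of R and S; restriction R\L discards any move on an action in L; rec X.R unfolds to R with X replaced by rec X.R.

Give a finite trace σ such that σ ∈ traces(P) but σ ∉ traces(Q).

P's transition system — 3 states:
  m0 = rec X. c.c.((b.0)\{a,b} + (0 + 0)\{a,c}) + b.X has moves =b=> m0, =c=> m1
  m1 = c.((b.0)\{a,b} + (0 + 0)\{a,c}) has moves =c=> m2
  m2 = (b.0)\{a,b} + (0 + 0)\{a,c} has moves stopped
Q's transition system — 2 states:
  n0 = rec X. c.((b.0)\{a,b} + (0 + 0)\{a,c}) + b.X has moves =b=> n0, =c=> n1
  n1 = (b.0)\{a,b} + (0 + 0)\{a,c} has moves stopped
Run σ = ⟨cc⟩ on P: start {m0}
  [1] c ⇒ {m1}
  [2] c ⇒ {m2}
  P completes σ.
Run σ = ⟨cc⟩ on Q: start {n0}
  [1] c ⇒ {n1}
  [2] c ⇒ ∅ (Q stuck)

cc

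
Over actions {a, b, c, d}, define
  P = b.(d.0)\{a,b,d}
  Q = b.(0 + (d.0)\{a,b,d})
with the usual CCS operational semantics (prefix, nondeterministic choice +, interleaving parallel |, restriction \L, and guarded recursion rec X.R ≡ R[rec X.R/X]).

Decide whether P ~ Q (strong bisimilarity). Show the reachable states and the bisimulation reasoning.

P's transition system — 2 states:
  s0 = b.(d.0)\{a,b,d} → -b-> s1
  s1 = (d.0)\{a,b,d} → ∅
Q's transition system — 2 states:
  t0 = b.(0 + (d.0)\{a,b,d}) → -b-> t1
  t1 = 0 + (d.0)\{a,b,d} → ∅
Coarsest stable partition (strong bisimilarity classes):
  B0 = {s0, t0}
  B1 = {s1, t1}
s0 ∈ B0, t0 ∈ B0 → same block

P ~ Q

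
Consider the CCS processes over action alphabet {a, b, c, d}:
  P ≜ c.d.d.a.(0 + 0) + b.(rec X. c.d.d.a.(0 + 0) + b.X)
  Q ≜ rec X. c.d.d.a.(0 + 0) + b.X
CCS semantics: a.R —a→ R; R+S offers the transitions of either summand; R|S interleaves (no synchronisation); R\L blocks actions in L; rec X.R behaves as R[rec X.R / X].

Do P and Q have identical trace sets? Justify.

trace-equivalent

LTS(P): 6 reachable states
  p0 = c.d.d.a.(0 + 0) + b.(rec X. c.d.d.a.(0 + 0) + b.X) has moves ··b··> p1, ··c··> p2
  p1 = rec X. c.d.d.a.(0 + 0) + b.X has moves ··b··> p1, ··c··> p2
  p2 = d.d.a.(0 + 0) has moves ··d··> p3
  p3 = d.a.(0 + 0) has moves ··d··> p4
  p4 = a.(0 + 0) has moves ··a··> p5
  p5 = 0 + 0 has moves ∅
LTS(Q): 5 reachable states
  q0 = rec X. c.d.d.a.(0 + 0) + b.X has moves ··b··> q0, ··c··> q1
  q1 = d.d.a.(0 + 0) has moves ··d··> q2
  q2 = d.a.(0 + 0) has moves ··d··> q3
  q3 = a.(0 + 0) has moves ··a··> q4
  q4 = 0 + 0 has moves ∅
Partition-refinement fixed point:
  B0 = {p0, p1, q0}
  B1 = {p2, q1}
  B2 = {p3, q2}
  B3 = {p4, q3}
  B4 = {p5, q4}
p0 ∈ B0, q0 ∈ B0 → same block
Bisimilar ⇒ trace-equivalent.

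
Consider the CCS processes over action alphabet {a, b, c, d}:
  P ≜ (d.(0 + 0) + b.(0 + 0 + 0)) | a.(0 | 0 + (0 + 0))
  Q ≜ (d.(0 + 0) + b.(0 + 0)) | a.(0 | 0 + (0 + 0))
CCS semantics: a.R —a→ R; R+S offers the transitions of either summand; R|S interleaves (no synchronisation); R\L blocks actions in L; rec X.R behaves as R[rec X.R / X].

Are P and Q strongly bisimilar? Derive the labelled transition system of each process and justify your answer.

LTS(P): 6 reachable states
  m0 = (d.(0 + 0) + b.(0 + 0 + 0)) | a.(0 | 0 + (0 + 0)) | —a→ m1, —b→ m2, —d→ m3
  m1 = (d.(0 + 0) + b.(0 + 0 + 0)) | (0 | 0 + (0 + 0)) | —b→ m4, —d→ m5
  m2 = (0 + 0 + 0) | a.(0 | 0 + (0 + 0)) | —a→ m4
  m3 = (0 + 0) | a.(0 | 0 + (0 + 0)) | —a→ m5
  m4 = (0 + 0 + 0) | (0 | 0 + (0 + 0)) | ∅
  m5 = (0 + 0) | (0 | 0 + (0 + 0)) | ∅
LTS(Q): 4 reachable states
  n0 = (d.(0 + 0) + b.(0 + 0)) | a.(0 | 0 + (0 + 0)) | —a→ n1, —b→ n2, —d→ n2
  n1 = (d.(0 + 0) + b.(0 + 0)) | (0 | 0 + (0 + 0)) | —b→ n3, —d→ n3
  n2 = (0 + 0) | a.(0 | 0 + (0 + 0)) | —a→ n3
  n3 = (0 + 0) | (0 | 0 + (0 + 0)) | ∅
Coarsest stable partition (strong bisimilarity classes):
  B0 = {m0, n0}
  B1 = {m1, n1}
  B2 = {m4, m5, n3}
  B3 = {m2, m3, n2}
m0 ∈ B0, n0 ∈ B0 → same block

YES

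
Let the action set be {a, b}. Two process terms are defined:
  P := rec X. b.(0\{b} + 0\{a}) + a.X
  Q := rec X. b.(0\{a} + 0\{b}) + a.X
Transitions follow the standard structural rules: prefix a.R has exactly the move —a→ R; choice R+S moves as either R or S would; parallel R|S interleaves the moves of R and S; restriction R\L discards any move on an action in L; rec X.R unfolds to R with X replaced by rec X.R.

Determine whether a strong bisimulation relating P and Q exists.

P's transition system — 2 states:
  u0 = rec X. b.(0\{b} + 0\{a}) + a.X has moves —a→ u0, —b→ u1
  u1 = 0\{b} + 0\{a} has moves ∅
Q's transition system — 2 states:
  v0 = rec X. b.(0\{a} + 0\{b}) + a.X has moves —a→ v0, —b→ v1
  v1 = 0\{a} + 0\{b} has moves ∅
Coarsest stable partition (strong bisimilarity classes):
  B0 = {u0, v0}
  B1 = {u1, v1}
u0 ∈ B0, v0 ∈ B0 → same block

YES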